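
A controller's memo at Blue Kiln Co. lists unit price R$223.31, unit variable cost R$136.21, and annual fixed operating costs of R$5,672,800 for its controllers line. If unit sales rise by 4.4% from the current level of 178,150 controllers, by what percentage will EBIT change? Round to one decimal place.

+6.9%

At 178,150 units, contribution = 178,150 × R$87.10 = R$15,516,865.00.
EBIT = R$15,516,865.00 − R$5,672,800 = R$9,844,065.00.
So DOL = total CM / EBIT = R$15,516,865.00 / R$9,844,065.00 = 1.5763.
Operating income changes by 1.5763 × +4.4% = +6.9%.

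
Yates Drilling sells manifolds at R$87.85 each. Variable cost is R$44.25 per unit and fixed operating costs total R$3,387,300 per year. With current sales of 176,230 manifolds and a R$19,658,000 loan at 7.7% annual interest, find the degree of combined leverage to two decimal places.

2.76

Contribution at this volume is 176,230 × R$43.60 = R$7,683,628.00.
Subtracting fixed costs: EBIT = R$7,683,628.00 − R$3,387,300 = R$4,296,328.00. Interest = R$1,513,666.00, so EBIT − I = R$2,782,662.00.
DCL = contribution ÷ (EBIT − I) = R$7,683,628.00 ÷ R$2,782,662.00 = 2.7613.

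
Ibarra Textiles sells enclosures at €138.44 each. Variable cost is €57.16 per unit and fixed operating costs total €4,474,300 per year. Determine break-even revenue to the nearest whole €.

Contribution margin per unit = €138.44 − €57.16 = €81.28, a CM ratio of €81.28 ÷ €138.44 = 0.5871.
Break-even sales = FC ÷ CM ratio = €4,474,300 × €138.44 / €81.28 = €7,620,843.

€7,620,843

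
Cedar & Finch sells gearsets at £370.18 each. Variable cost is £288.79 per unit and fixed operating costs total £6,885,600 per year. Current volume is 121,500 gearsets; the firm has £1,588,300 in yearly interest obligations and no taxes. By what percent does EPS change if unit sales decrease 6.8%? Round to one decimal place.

Contribution at this volume is 121,500 × £81.39 = £9,888,885.00.
Operating income = contribution − fixed costs = £9,888,885.00 − £6,885,600 = £3,003,285.00.
Interest = £1,588,300.00, so EBIT − I = £1,414,985.00.
Degree of combined leverage = contribution ÷ (EBIT − I) = £9,888,885.00 ÷ £1,414,985.00 = 6.9887.
EPS therefore changes by 6.9887 × (-6.8%) = -47.5%.

-47.5%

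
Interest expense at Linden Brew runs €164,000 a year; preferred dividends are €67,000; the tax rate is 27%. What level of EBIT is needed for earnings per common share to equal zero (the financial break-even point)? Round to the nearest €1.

€255,781

Grossing the preferred dividend up to pre-tax terms: €67,000 / (1 − 0.27) = €91,780.82.
Financial break-even EBIT = interest + D_p ÷ (1 − t) = €164,000 + €91,780.82 = €255,780.82.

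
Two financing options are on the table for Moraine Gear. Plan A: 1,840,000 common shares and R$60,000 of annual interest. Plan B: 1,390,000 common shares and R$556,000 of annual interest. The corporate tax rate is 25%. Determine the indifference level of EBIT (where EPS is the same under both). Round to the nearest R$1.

R$2,088,089

At indifference, (EBIT − 60,000)(1 − t)/1,840,000 = (EBIT − 556,000)(1 − t)/1,390,000.
Cancelling (1 − t) and cross-multiplying: 1,390,000·(EBIT − 60,000) = 1,840,000·(EBIT − 556,000).
EBIT × (1,840,000 − 1,390,000) = 556,000 × 1,840,000 − 60,000 × 1,390,000 = 939,640,000,000, so EBIT = 939,640,000,000 ÷ 450,000 = 2,088,088.89.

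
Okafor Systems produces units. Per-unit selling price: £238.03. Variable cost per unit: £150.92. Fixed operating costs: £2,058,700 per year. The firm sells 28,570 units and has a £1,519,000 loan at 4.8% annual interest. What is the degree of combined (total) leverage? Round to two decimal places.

Total contribution margin = 28,570 × £87.11 = £2,488,732.70.
Operating income = contribution − fixed costs = £2,488,732.70 − £2,058,700 = £430,032.70. Interest = £72,912.00, so EBIT − I = £357,120.70.
DCL = contribution ÷ (EBIT − I) = £2,488,732.70 ÷ £357,120.70 = 6.9689.

6.97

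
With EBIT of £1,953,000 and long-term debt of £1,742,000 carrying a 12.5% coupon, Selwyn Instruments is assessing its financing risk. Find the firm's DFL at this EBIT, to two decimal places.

1.13

Interest = £217,750.00.
Degree of financial leverage = EBIT / (EBIT − interest) = £1,953,000 / £1,735,250.00 = 1.1255.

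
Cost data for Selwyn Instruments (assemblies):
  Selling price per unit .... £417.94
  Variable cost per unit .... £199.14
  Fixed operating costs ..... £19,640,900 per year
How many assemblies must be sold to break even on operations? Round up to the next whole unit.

89,767 assemblies

Unit CM = price − variable cost = £417.94 − £199.14 = £218.80.
Break-even Q = £19,640,900 / £218.80 = 89,766.45 → 89,767 assemblies.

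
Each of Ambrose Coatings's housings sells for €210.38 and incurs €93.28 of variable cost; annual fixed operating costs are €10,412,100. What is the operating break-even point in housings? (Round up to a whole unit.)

Unit CM = price − variable cost = €210.38 − €93.28 = €117.10.
Break-even volume = fixed costs ÷ CM per unit = €10,412,100 ÷ €117.10 = 88,916.31, so 88,917 housings.

88,917 housings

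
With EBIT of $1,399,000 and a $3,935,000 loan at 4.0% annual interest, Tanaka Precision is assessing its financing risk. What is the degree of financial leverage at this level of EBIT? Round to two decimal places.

1.13

Annual interest charges come to $157,400.00.
DFL = EBIT ÷ (EBIT − I) = $1,399,000 ÷ ($1,399,000 − $157,400.00) = $1,399,000 ÷ $1,241,600.00 = 1.1268.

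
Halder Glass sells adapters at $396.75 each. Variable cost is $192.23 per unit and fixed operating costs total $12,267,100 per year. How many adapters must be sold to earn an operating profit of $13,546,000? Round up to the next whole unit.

Contribution margin per unit = $396.75 − $192.23 = $204.52.
Required volume = (fixed costs + target profit) ÷ CM = ($12,267,100 + $13,546,000) ÷ $204.52 = 126,213.08, so 126,214 adapters.

126,214 adapters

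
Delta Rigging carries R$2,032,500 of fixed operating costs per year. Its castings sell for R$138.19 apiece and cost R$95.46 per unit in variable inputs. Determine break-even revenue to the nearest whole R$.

Contribution margin per unit = R$138.19 − R$95.46 = R$42.73, a CM ratio of R$42.73 ÷ R$138.19 = 0.3092.
Break-even sales = FC ÷ CM ratio = R$2,032,500 × R$138.19 / R$42.73 = R$6,573,161.

R$6,573,161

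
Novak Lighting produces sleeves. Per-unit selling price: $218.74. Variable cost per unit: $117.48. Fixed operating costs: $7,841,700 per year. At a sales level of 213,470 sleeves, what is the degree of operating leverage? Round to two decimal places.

1.57

Contribution at this volume is 213,470 × $101.26 = $21,615,972.20.
EBIT = $21,615,972.20 − $7,841,700 = $13,774,272.20.
DOL = contribution ÷ EBIT = $21,615,972.20 ÷ $13,774,272.20 = 1.5693.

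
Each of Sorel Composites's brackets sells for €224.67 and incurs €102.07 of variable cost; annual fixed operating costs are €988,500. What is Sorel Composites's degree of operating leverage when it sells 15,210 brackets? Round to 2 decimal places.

Total contribution margin = 15,210 × €122.60 = €1,864,746.00.
EBIT = €1,864,746.00 − €988,500 = €876,246.00.
Degree of operating leverage = €1,864,746.00 / €876,246.00 = 2.1281.

2.13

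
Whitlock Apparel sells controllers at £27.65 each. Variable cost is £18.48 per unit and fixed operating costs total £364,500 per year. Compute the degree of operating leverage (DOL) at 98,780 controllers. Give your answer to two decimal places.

At 98,780 units, contribution = 98,780 × £9.17 = £905,812.60.
EBIT = £905,812.60 − £364,500 = £541,312.60.
DOL = contribution ÷ EBIT = £905,812.60 ÷ £541,312.60 = 1.6734.

1.67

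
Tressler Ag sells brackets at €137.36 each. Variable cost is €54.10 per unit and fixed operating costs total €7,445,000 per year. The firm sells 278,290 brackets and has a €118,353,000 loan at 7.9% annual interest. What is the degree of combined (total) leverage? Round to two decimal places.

3.63

At 278,290 units, contribution = 278,290 × €83.26 = €23,170,425.40.
Operating income = contribution − fixed costs = €23,170,425.40 − €7,445,000 = €15,725,425.40. Interest = €9,349,887.00, so EBIT − I = €6,375,538.40.
DCL = contribution ÷ (EBIT − I) = €23,170,425.40 ÷ €6,375,538.40 = 3.6343.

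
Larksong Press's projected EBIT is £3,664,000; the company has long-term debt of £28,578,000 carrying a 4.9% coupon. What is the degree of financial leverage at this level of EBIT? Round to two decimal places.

1.62

Annual interest charges come to £1,400,322.00.
DFL = EBIT ÷ (EBIT − I) = £3,664,000 ÷ (£3,664,000 − £1,400,322.00) = £3,664,000 ÷ £2,263,678.00 = 1.6186.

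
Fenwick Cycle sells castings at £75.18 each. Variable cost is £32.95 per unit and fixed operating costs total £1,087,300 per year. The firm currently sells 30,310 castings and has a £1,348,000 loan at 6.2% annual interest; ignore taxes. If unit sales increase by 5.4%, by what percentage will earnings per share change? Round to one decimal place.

Total contribution margin = 30,310 × £42.23 = £1,279,991.30.
EBIT = £1,279,991.30 − £1,087,300 = £192,691.30.
After interest of £83,576.00, pre-tax earnings = £109,115.30.
DCL = total CM / (EBIT − I) = £1,279,991.30 / £109,115.30 = 11.7306.
%ΔEPS = DCL × %ΔSales = 11.7306 × +5.4% = +63.3%.

+63.3%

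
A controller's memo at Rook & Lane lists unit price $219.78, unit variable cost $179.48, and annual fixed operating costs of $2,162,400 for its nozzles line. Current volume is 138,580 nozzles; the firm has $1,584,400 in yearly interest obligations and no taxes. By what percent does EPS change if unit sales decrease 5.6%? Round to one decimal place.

-17.0%

Contribution at this volume is 138,580 × $40.30 = $5,584,774.00.
EBIT = $5,584,774.00 − $2,162,400 = $3,422,374.00.
After interest of $1,584,400.00, pre-tax earnings = $1,837,974.00.
Degree of combined leverage = contribution ÷ (EBIT − I) = $5,584,774.00 ÷ $1,837,974.00 = 3.0385.
EPS therefore changes by 3.0385 × (-5.6%) = -17.0%.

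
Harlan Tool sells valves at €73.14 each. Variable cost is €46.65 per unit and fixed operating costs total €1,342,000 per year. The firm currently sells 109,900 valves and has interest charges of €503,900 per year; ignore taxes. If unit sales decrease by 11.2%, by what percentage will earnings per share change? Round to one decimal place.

-30.6%

Total contribution margin = 109,900 × €26.49 = €2,911,251.00.
Operating income = contribution − fixed costs = €2,911,251.00 − €1,342,000 = €1,569,251.00.
Interest = €503,900.00, so EBIT − I = €1,065,351.00.
DCL = total CM / (EBIT − I) = €2,911,251.00 / €1,065,351.00 = 2.7327.
EPS therefore changes by 2.7327 × (-11.2%) = -30.6%.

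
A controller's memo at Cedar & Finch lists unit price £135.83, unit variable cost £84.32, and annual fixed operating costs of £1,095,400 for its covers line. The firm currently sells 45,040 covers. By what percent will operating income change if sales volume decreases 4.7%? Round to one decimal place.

-8.9%

Total contribution margin = 45,040 × £51.51 = £2,320,010.40.
Subtracting fixed costs: EBIT = £2,320,010.40 − £1,095,400 = £1,224,610.40.
So DOL = total CM / EBIT = £2,320,010.40 / £1,224,610.40 = 1.8945.
So EBIT moves 1.8945 × (-4.7%) = -8.9%.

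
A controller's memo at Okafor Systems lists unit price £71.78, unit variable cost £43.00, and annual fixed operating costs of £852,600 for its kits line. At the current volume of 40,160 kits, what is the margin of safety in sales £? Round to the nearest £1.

£756,221

Contribution margin per unit = £71.78 − £43.00 = £28.78. Break-even units = £852,600 ÷ £28.78 = 29,624.74; break-even revenue = 29,624.74 × £71.78 = £2,126,463.79.
Actual sales revenue = 40,160 × £71.78 = £2,882,684.80.
Margin of safety = £2,882,684.80 − £2,126,463.79 = £756,221.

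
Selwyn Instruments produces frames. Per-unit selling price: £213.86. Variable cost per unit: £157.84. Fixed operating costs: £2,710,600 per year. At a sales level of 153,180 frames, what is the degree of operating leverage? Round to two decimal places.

1.46

Total contribution margin = 153,180 × £56.02 = £8,581,143.60.
Operating income = contribution − fixed costs = £8,581,143.60 − £2,710,600 = £5,870,543.60.
Degree of operating leverage = £8,581,143.60 / £5,870,543.60 = 1.4617.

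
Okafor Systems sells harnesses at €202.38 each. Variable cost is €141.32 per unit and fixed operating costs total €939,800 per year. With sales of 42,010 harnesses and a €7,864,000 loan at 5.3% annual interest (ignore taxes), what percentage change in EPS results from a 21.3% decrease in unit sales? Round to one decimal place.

-45.2%

At 42,010 units, contribution = 42,010 × €61.06 = €2,565,130.60.
Subtracting fixed costs: EBIT = €2,565,130.60 − €939,800 = €1,625,330.60.
Interest = €416,792.00, so EBIT − I = €1,208,538.60.
Degree of combined leverage = contribution ÷ (EBIT − I) = €2,565,130.60 ÷ €1,208,538.60 = 2.1225.
EPS therefore changes by 2.1225 × (-21.3%) = -45.2%.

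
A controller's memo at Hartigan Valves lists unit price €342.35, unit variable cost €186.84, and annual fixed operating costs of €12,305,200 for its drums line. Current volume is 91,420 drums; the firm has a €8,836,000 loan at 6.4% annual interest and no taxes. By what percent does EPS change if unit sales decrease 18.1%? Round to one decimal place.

At 91,420 units, contribution = 91,420 × €155.51 = €14,216,724.20.
Subtracting fixed costs: EBIT = €14,216,724.20 − €12,305,200 = €1,911,524.20.
After interest of €565,504.00, pre-tax earnings = €1,346,020.20.
Degree of combined leverage = contribution ÷ (EBIT − I) = €14,216,724.20 ÷ €1,346,020.20 = 10.5620.
EPS therefore changes by 10.5620 × (-18.1%) = -191.2%.

-191.2%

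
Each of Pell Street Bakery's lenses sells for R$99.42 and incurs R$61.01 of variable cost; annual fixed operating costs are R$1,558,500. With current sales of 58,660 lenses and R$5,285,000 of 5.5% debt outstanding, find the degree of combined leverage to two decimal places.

5.58

Total contribution margin = 58,660 × R$38.41 = R$2,253,130.60.
Operating income = contribution − fixed costs = R$2,253,130.60 − R$1,558,500 = R$694,630.60. Interest = R$290,675.00.
DOL = R$2,253,130.60 ÷ R$694,630.60 = 3.2436; DFL = R$694,630.60 ÷ R$403,955.60 = 1.7196.
DCL = DOL × DFL = 3.2436 × 1.7196 = 5.5777.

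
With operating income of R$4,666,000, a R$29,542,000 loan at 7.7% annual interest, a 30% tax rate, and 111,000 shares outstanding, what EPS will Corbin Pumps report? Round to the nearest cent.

Pre-tax income = R$4,666,000 − R$2,274,734.00 = R$2,391,266.00.
Net income = R$2,391,266.00 × (1 − 0.30) = R$1,673,886.20.
Per share: R$1,673,886.20 / 111,000 shares = R$15.08.

R$15.08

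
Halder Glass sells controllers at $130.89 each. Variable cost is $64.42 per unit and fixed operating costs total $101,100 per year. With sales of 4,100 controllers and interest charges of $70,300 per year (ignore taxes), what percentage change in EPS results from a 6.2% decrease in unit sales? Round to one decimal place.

-16.7%

At 4,100 units, contribution = 4,100 × $66.47 = $272,527.00.
Subtracting fixed costs: EBIT = $272,527.00 − $101,100 = $171,427.00.
Interest = $70,300.00, so EBIT − I = $101,127.00.
Degree of combined leverage = contribution ÷ (EBIT − I) = $272,527.00 ÷ $101,127.00 = 2.6949.
EPS therefore changes by 2.6949 × (-6.2%) = -16.7%.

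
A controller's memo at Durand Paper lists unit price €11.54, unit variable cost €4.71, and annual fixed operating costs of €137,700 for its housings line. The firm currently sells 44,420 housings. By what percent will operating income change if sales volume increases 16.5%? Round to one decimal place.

+30.2%

Total contribution margin = 44,420 × €6.83 = €303,388.60.
Operating income = contribution − fixed costs = €303,388.60 − €137,700 = €165,688.60.
Degree of operating leverage = €303,388.60 / €165,688.60 = 1.8311.
So EBIT moves 1.8311 × (+16.5%) = +30.2%.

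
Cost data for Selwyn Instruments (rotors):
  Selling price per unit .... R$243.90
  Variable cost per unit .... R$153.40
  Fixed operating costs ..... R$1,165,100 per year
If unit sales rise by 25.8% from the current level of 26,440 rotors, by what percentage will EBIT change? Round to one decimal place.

+50.3%

Total contribution margin = 26,440 × R$90.50 = R$2,392,820.00.
EBIT = R$2,392,820.00 − R$1,165,100 = R$1,227,720.00.
So DOL = total CM / EBIT = R$2,392,820.00 / R$1,227,720.00 = 1.9490.
So EBIT moves 1.9490 × (+25.8%) = +50.3%.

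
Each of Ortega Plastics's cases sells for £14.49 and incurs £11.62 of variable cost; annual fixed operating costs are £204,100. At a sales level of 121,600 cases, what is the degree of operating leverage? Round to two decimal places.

2.41

At 121,600 units, contribution = 121,600 × £2.87 = £348,992.00.
Operating income = contribution − fixed costs = £348,992.00 − £204,100 = £144,892.00.
Degree of operating leverage = £348,992.00 / £144,892.00 = 2.4086.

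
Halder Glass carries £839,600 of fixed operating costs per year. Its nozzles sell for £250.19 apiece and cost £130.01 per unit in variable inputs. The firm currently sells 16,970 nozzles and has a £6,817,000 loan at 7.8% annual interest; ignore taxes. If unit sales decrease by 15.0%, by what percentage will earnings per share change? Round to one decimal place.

Contribution at this volume is 16,970 × £120.18 = £2,039,454.60.
Operating income = contribution − fixed costs = £2,039,454.60 − £839,600 = £1,199,854.60.
After interest of £531,726.00, pre-tax earnings = £668,128.60.
DCL = total CM / (EBIT − I) = £2,039,454.60 / £668,128.60 = 3.0525.
%ΔEPS = DCL × %ΔSales = 3.0525 × -15.0% = -45.8%.

-45.8%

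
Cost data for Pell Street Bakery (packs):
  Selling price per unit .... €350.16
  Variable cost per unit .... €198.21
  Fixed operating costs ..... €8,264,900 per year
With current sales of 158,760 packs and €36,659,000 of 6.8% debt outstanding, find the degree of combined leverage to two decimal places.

1.80

At 158,760 units, contribution = 158,760 × €151.95 = €24,123,582.00.
EBIT = €24,123,582.00 − €8,264,900 = €15,858,682.00. Interest = €2,492,812.00, so EBIT − I = €13,365,870.00.
Degree of total leverage = total CM / (EBIT − interest) = €24,123,582.00 / €13,365,870.00 = 1.8049.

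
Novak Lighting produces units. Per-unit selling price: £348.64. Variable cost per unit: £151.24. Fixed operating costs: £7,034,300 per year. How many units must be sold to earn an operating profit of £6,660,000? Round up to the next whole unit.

69,374 units

Each unit contributes £348.64 − £151.24 = £197.40.
Need Q such that Q × £197.40 − £7,034,300 = £6,660,000, i.e. Q = £13,694,300 / £197.40 = 69,373.35 → 69,374.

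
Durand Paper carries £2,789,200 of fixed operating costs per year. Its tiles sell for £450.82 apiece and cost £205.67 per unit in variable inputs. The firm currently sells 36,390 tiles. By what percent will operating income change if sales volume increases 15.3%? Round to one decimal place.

Contribution at this volume is 36,390 × £245.15 = £8,921,008.50.
Operating income = contribution − fixed costs = £8,921,008.50 − £2,789,200 = £6,131,808.50.
Degree of operating leverage = £8,921,008.50 / £6,131,808.50 = 1.4549.
Operating income changes by 1.4549 × +15.3% = +22.3%.

+22.3%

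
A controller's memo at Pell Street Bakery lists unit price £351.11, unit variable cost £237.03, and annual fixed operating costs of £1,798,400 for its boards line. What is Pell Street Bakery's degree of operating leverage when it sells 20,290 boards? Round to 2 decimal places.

At 20,290 units, contribution = 20,290 × £114.08 = £2,314,683.20.
EBIT = £2,314,683.20 − £1,798,400 = £516,283.20.
So DOL = total CM / EBIT = £2,314,683.20 / £516,283.20 = 4.4834.

4.48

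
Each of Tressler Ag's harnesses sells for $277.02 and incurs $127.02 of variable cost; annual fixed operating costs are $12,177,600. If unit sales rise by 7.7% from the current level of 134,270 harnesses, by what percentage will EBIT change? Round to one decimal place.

Total contribution margin = 134,270 × $150.00 = $20,140,500.00.
EBIT = $20,140,500.00 − $12,177,600 = $7,962,900.00.
DOL = contribution ÷ EBIT = $20,140,500.00 ÷ $7,962,900.00 = 2.5293.
%ΔEBIT = DOL × %ΔSales = 2.5293 × +7.7% = +19.5%.

+19.5%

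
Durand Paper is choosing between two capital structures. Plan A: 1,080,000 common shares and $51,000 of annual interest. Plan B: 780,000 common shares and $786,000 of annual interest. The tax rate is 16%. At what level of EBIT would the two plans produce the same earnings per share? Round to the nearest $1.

$2,697,000

At indifference, (EBIT − 51,000)(1 − t)/1,080,000 = (EBIT − 786,000)(1 − t)/780,000.
The (1 − t) factor cancels: (EBIT − 51,000) × 780,000 = (EBIT − 786,000) × 1,080,000.
Solving, EBIT = (786,000·1,080,000 − 51,000·780,000) / (1,080,000 − 780,000) = 809,100,000,000 / 300,000 = 2,697,000.00.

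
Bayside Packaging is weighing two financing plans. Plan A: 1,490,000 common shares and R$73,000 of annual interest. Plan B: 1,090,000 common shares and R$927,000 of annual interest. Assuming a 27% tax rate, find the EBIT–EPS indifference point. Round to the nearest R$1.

Set EPS_A = EPS_B: (EBIT − R$73,000)(1 − 0.27) ÷ 1,490,000 = (EBIT − R$927,000)(1 − 0.27) ÷ 1,090,000.
Cancelling (1 − t) and cross-multiplying: 1,090,000·(EBIT − 73,000) = 1,490,000·(EBIT − 927,000).
EBIT × (1,490,000 − 1,090,000) = 927,000 × 1,490,000 − 73,000 × 1,090,000 = 1,301,660,000,000, so EBIT = 1,301,660,000,000 ÷ 400,000 = 3,254,150.00.

R$3,254,150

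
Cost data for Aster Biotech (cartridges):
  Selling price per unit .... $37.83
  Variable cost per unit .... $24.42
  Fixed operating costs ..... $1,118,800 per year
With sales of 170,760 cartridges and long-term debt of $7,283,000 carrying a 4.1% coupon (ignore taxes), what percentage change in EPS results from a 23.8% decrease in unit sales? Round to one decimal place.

-62.5%

Contribution at this volume is 170,760 × $13.41 = $2,289,891.60.
Subtracting fixed costs: EBIT = $2,289,891.60 − $1,118,800 = $1,171,091.60.
Interest = $298,603.00, so EBIT − I = $872,488.60.
Degree of combined leverage = contribution ÷ (EBIT − I) = $2,289,891.60 ÷ $872,488.60 = 2.6246.
%ΔEPS = DCL × %ΔSales = 2.6246 × -23.8% = -62.5%.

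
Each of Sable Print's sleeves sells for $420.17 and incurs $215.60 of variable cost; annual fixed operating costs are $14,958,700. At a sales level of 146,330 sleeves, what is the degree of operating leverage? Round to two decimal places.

2.00

Contribution at this volume is 146,330 × $204.57 = $29,934,728.10.
EBIT = $29,934,728.10 − $14,958,700 = $14,976,028.10.
DOL = contribution ÷ EBIT = $29,934,728.10 ÷ $14,976,028.10 = 1.9988.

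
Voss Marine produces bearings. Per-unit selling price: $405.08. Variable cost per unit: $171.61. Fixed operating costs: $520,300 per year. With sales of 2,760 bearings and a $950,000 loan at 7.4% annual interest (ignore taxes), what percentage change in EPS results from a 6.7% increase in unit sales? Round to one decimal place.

+80.3%

Total contribution margin = 2,760 × $233.47 = $644,377.20.
Subtracting fixed costs: EBIT = $644,377.20 − $520,300 = $124,077.20.
After interest of $70,300.00, pre-tax earnings = $53,777.20.
DCL = total CM / (EBIT − I) = $644,377.20 / $53,777.20 = 11.9823.
EPS therefore changes by 11.9823 × (+6.7%) = +80.3%.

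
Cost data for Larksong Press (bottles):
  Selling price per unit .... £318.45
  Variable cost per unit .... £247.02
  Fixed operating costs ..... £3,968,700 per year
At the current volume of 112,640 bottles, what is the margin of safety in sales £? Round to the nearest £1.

Unit CM = price − variable cost = £318.45 − £247.02 = £71.43. Break-even units = £3,968,700 ÷ £71.43 = 55,560.69; break-even revenue = 55,560.69 × £318.45 = £17,693,301.34.
Current sales = 112,640 × £318.45 = £35,870,208.00.
Margin of safety = £35,870,208.00 − £17,693,301.34 = £18,176,907.

£18,176,907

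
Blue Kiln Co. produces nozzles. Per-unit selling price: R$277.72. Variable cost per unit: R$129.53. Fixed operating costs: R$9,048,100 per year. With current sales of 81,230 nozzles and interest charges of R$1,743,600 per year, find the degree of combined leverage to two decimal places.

Contribution at this volume is 81,230 × R$148.19 = R$12,037,473.70.
Operating income = contribution − fixed costs = R$12,037,473.70 − R$9,048,100 = R$2,989,373.70. Interest = R$1,743,600.00, so EBIT − I = R$1,245,773.70.
DCL = contribution ÷ (EBIT − I) = R$12,037,473.70 ÷ R$1,245,773.70 = 9.6626.

9.66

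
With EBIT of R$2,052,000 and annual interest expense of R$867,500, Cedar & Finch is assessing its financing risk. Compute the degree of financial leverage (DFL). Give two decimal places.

Annual interest charges come to R$867,500.00.
DFL = EBIT ÷ (EBIT − I) = R$2,052,000 ÷ (R$2,052,000 − R$867,500.00) = R$2,052,000 ÷ R$1,184,500.00 = 1.7324.

1.73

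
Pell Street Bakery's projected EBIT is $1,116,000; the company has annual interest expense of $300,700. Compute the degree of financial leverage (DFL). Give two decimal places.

1.37

Interest = $300,700.00.
Degree of financial leverage = EBIT / (EBIT − interest) = $1,116,000 / $815,300.00 = 1.3688.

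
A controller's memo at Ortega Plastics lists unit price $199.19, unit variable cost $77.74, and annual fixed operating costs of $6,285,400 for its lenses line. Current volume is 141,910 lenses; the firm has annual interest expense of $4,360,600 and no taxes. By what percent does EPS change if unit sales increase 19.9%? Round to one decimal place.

Contribution at this volume is 141,910 × $121.45 = $17,234,969.50.
Subtracting fixed costs: EBIT = $17,234,969.50 − $6,285,400 = $10,949,569.50.
Interest = $4,360,600.00, so EBIT − I = $6,588,969.50.
Degree of combined leverage = contribution ÷ (EBIT − I) = $17,234,969.50 ÷ $6,588,969.50 = 2.6157.
EPS therefore changes by 2.6157 × (+19.9%) = +52.1%.

+52.1%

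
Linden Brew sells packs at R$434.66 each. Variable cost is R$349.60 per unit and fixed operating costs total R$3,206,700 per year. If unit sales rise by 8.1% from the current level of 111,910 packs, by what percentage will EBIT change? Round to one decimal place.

At 111,910 units, contribution = 111,910 × R$85.06 = R$9,519,064.60.
Subtracting fixed costs: EBIT = R$9,519,064.60 − R$3,206,700 = R$6,312,364.60.
Degree of operating leverage = R$9,519,064.60 / R$6,312,364.60 = 1.5080.
%ΔEBIT = DOL × %ΔSales = 1.5080 × +8.1% = +12.2%.

+12.2%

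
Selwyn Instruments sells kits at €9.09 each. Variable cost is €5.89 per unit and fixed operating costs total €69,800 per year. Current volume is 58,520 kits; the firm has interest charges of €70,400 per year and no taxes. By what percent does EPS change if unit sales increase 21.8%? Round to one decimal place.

+86.7%

Contribution at this volume is 58,520 × €3.20 = €187,264.00.
Subtracting fixed costs: EBIT = €187,264.00 − €69,800 = €117,464.00.
Interest = €70,400.00, so EBIT − I = €47,064.00.
Degree of combined leverage = contribution ÷ (EBIT − I) = €187,264.00 ÷ €47,064.00 = 3.9789.
EPS therefore changes by 3.9789 × (+21.8%) = +86.7%.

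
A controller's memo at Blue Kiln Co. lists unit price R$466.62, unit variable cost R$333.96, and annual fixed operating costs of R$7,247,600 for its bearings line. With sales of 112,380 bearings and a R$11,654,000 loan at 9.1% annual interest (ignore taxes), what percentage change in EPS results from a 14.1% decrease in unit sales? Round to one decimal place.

-31.8%

At 112,380 units, contribution = 112,380 × R$132.66 = R$14,908,330.80.
Subtracting fixed costs: EBIT = R$14,908,330.80 − R$7,247,600 = R$7,660,730.80.
Interest = R$1,060,514.00, so EBIT − I = R$6,600,216.80.
DCL = total CM / (EBIT − I) = R$14,908,330.80 / R$6,600,216.80 = 2.2588.
%ΔEPS = DCL × %ΔSales = 2.2588 × -14.1% = -31.8%.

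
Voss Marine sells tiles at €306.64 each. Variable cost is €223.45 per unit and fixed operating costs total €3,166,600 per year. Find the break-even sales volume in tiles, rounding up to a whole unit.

Unit CM = price − variable cost = €306.64 − €223.45 = €83.19.
Units to break even: €3,166,600 ÷ €83.19 = 38,064.67, rounded up to 38,065.

38,065 tiles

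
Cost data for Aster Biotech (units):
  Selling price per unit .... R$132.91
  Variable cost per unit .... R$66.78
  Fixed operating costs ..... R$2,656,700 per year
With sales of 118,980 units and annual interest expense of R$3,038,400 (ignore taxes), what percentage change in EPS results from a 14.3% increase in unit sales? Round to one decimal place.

+51.8%

Total contribution margin = 118,980 × R$66.13 = R$7,868,147.40.
Subtracting fixed costs: EBIT = R$7,868,147.40 − R$2,656,700 = R$5,211,447.40.
Interest = R$3,038,400.00, so EBIT − I = R$2,173,047.40.
DCL = total CM / (EBIT − I) = R$7,868,147.40 / R$2,173,047.40 = 3.6208.
EPS therefore changes by 3.6208 × (+14.3%) = +51.8%.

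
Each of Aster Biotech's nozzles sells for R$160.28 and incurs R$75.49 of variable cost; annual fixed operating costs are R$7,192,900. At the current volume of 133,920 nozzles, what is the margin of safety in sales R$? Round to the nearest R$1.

Contribution margin per unit = R$160.28 − R$75.49 = R$84.79. Break-even units = R$7,192,900 ÷ R$84.79 = 84,831.94; break-even revenue = 84,831.94 × R$160.28 = R$13,596,862.98.
Actual sales revenue = 133,920 × R$160.28 = R$21,464,697.60.
Margin of safety = R$21,464,697.60 − R$13,596,862.98 = R$7,867,835.

R$7,867,835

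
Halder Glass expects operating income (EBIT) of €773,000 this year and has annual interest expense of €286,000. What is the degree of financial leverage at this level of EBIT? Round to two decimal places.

1.59

Annual interest charges come to €286,000.00.
Degree of financial leverage = EBIT / (EBIT − interest) = €773,000 / €487,000.00 = 1.5873.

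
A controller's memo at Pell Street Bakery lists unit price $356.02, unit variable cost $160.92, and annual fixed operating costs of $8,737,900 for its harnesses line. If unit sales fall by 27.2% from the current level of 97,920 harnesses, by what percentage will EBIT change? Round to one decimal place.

Contribution at this volume is 97,920 × $195.10 = $19,104,192.00.
Subtracting fixed costs: EBIT = $19,104,192.00 − $8,737,900 = $10,366,292.00.
DOL = contribution ÷ EBIT = $19,104,192.00 ÷ $10,366,292.00 = 1.8429.
So EBIT moves 1.8429 × (-27.2%) = -50.1%.

-50.1%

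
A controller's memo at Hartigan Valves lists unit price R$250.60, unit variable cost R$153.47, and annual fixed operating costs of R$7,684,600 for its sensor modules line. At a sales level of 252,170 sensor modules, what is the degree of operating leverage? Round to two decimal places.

1.46

Contribution at this volume is 252,170 × R$97.13 = R$24,493,272.10.
Operating income = contribution − fixed costs = R$24,493,272.10 − R$7,684,600 = R$16,808,672.10.
Degree of operating leverage = R$24,493,272.10 / R$16,808,672.10 = 1.4572.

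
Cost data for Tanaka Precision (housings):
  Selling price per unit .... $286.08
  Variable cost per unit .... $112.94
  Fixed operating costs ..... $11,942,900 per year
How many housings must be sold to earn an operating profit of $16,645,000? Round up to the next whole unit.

165,115 housings

Unit CM = price − variable cost = $286.08 − $112.94 = $173.14.
Required volume = (fixed costs + target profit) ÷ CM = ($11,942,900 + $16,645,000) ÷ $173.14 = 165,114.36, so 165,115 housings.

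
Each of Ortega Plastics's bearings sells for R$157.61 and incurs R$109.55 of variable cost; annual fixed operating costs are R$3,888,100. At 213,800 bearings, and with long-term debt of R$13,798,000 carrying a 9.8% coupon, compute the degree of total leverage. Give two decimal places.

Contribution at this volume is 213,800 × R$48.06 = R$10,275,228.00.
EBIT = R$10,275,228.00 − R$3,888,100 = R$6,387,128.00. Interest = R$1,352,204.00.
DOL = R$10,275,228.00 ÷ R$6,387,128.00 = 1.6087; DFL = R$6,387,128.00 ÷ R$5,034,924.00 = 1.2686.
Combined leverage = 1.6087 × 1.2686 = 2.0408.

2.04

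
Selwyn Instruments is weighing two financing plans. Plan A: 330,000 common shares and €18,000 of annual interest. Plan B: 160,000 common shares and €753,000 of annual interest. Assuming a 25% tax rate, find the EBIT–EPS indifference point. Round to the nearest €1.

At indifference, (EBIT − 18,000)(1 − t)/330,000 = (EBIT − 753,000)(1 − t)/160,000.
Cancelling (1 − t) and cross-multiplying: 160,000·(EBIT − 18,000) = 330,000·(EBIT − 753,000).
EBIT × (330,000 − 160,000) = 753,000 × 330,000 − 18,000 × 160,000 = 245,610,000,000, so EBIT = 245,610,000,000 ÷ 170,000 = 1,444,764.71.

€1,444,765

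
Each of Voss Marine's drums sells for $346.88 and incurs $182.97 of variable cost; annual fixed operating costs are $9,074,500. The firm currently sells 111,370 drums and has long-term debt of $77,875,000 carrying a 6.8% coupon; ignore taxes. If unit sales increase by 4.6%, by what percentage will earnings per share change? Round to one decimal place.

Total contribution margin = 111,370 × $163.91 = $18,254,656.70.
Operating income = contribution − fixed costs = $18,254,656.70 − $9,074,500 = $9,180,156.70.
Interest = $5,295,500.00, so EBIT − I = $3,884,656.70.
DCL = total CM / (EBIT − I) = $18,254,656.70 / $3,884,656.70 = 4.6992.
EPS therefore changes by 4.6992 × (+4.6%) = +21.6%.

+21.6%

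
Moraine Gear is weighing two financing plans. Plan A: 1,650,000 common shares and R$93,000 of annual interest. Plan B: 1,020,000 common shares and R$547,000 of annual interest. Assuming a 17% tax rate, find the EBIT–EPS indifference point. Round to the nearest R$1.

At indifference, (EBIT − 93,000)(1 − t)/1,650,000 = (EBIT − 547,000)(1 − t)/1,020,000.
Cancelling (1 − t) and cross-multiplying: 1,020,000·(EBIT − 93,000) = 1,650,000·(EBIT − 547,000).
EBIT × (1,650,000 − 1,020,000) = 547,000 × 1,650,000 − 93,000 × 1,020,000 = 807,690,000,000, so EBIT = 807,690,000,000 ÷ 630,000 = 1,282,047.62.

R$1,282,048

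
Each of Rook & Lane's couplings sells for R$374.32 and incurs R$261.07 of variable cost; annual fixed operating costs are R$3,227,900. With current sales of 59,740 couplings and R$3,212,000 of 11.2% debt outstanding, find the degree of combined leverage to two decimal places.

2.13

At 59,740 units, contribution = 59,740 × R$113.25 = R$6,765,555.00.
Subtracting fixed costs: EBIT = R$6,765,555.00 − R$3,227,900 = R$3,537,655.00. Interest = R$359,744.00.
DOL = R$6,765,555.00 ÷ R$3,537,655.00 = 1.9124; DFL = R$3,537,655.00 ÷ R$3,177,911.00 = 1.1132.
DCL = DOL × DFL = 1.9124 × 1.1132 = 2.1289.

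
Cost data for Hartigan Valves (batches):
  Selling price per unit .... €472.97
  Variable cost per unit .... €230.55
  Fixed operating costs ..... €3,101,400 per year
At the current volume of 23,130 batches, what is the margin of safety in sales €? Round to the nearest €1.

€4,888,855

Contribution margin per unit = €472.97 − €230.55 = €242.42. Break-even units = €3,101,400 ÷ €242.42 = 12,793.50; break-even revenue = 12,793.50 × €472.97 = €6,050,941.17.
Current sales = 23,130 × €472.97 = €10,939,796.10.
Margin of safety = €10,939,796.10 − €6,050,941.17 = €4,888,855.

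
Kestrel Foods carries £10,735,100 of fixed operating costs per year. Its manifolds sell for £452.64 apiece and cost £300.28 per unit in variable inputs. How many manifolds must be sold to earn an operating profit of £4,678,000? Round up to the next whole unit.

Contribution margin per unit = £452.64 − £300.28 = £152.36.
Need Q such that Q × £152.36 − £10,735,100 = £4,678,000, i.e. Q = £15,413,100 / £152.36 = 101,162.38 → 101,163.

101,163 manifolds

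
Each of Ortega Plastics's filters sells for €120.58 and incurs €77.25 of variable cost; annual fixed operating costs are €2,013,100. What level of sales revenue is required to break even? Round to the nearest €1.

€5,602,114

Contribution margin per unit = €120.58 − €77.25 = €43.33, a CM ratio of €43.33 ÷ €120.58 = 0.3593.
Break-even sales = FC ÷ CM ratio = €2,013,100 × €120.58 / €43.33 = €5,602,114.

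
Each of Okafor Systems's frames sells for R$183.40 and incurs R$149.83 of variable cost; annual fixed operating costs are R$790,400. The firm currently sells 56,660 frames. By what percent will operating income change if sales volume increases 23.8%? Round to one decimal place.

At 56,660 units, contribution = 56,660 × R$33.57 = R$1,902,076.20.
Operating income = contribution − fixed costs = R$1,902,076.20 − R$790,400 = R$1,111,676.20.
Degree of operating leverage = R$1,902,076.20 / R$1,111,676.20 = 1.7110.
%ΔEBIT = DOL × %ΔSales = 1.7110 × +23.8% = +40.7%.

+40.7%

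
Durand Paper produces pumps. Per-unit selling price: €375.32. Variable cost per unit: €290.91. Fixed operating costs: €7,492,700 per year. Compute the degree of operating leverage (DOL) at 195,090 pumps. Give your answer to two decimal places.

1.83

Contribution at this volume is 195,090 × €84.41 = €16,467,546.90.
EBIT = €16,467,546.90 − €7,492,700 = €8,974,846.90.
Degree of operating leverage = €16,467,546.90 / €8,974,846.90 = 1.8349.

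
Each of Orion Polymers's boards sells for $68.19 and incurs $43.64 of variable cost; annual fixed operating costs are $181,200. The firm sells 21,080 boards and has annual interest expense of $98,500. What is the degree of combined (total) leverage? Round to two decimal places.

Total contribution margin = 21,080 × $24.55 = $517,514.00.
EBIT = $517,514.00 − $181,200 = $336,314.00. Interest = $98,500.00.
DOL = $517,514.00 ÷ $336,314.00 = 1.5388; DFL = $336,314.00 ÷ $237,814.00 = 1.4142.
Combined leverage = 1.5388 × 1.4142 = 2.1762.

2.18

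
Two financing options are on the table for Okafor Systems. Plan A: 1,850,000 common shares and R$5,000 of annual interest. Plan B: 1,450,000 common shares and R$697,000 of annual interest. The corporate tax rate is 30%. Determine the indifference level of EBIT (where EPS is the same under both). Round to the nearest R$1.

R$3,205,500

At indifference, (EBIT − 5,000)(1 − t)/1,850,000 = (EBIT − 697,000)(1 − t)/1,450,000.
The (1 − t) factor cancels: (EBIT − 5,000) × 1,450,000 = (EBIT − 697,000) × 1,850,000.
Solving, EBIT = (697,000·1,850,000 − 5,000·1,450,000) / (1,850,000 − 1,450,000) = 1,282,200,000,000 / 400,000 = 3,205,500.00.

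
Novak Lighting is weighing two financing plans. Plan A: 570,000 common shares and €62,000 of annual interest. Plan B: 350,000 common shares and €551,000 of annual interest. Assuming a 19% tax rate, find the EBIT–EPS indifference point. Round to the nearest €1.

€1,328,955

At indifference, (EBIT − 62,000)(1 − t)/570,000 = (EBIT − 551,000)(1 − t)/350,000.
The (1 − t) factor cancels: (EBIT − 62,000) × 350,000 = (EBIT − 551,000) × 570,000.
EBIT × (570,000 − 350,000) = 551,000 × 570,000 − 62,000 × 350,000 = 292,370,000,000, so EBIT = 292,370,000,000 ÷ 220,000 = 1,328,954.55.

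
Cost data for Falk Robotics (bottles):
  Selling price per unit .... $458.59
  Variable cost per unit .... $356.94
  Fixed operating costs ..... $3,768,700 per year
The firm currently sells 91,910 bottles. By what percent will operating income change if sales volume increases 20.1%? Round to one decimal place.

+33.7%

At 91,910 units, contribution = 91,910 × $101.65 = $9,342,651.50.
Operating income = contribution − fixed costs = $9,342,651.50 − $3,768,700 = $5,573,951.50.
So DOL = total CM / EBIT = $9,342,651.50 / $5,573,951.50 = 1.6761.
Operating income changes by 1.6761 × +20.1% = +33.7%.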